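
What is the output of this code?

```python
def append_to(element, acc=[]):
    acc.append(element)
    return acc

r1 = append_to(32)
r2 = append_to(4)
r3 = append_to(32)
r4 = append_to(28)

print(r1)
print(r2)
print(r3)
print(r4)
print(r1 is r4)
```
[32, 4, 32, 28]
[32, 4, 32, 28]
[32, 4, 32, 28]
[32, 4, 32, 28]
True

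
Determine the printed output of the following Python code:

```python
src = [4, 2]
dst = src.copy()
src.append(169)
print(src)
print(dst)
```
[4, 2, 169]
[4, 2]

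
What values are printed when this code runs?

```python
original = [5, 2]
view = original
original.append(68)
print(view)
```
[5, 2, 68]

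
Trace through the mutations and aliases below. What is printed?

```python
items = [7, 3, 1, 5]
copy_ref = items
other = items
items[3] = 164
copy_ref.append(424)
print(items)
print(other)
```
[7, 3, 1, 164, 424]
[7, 3, 1, 164, 424]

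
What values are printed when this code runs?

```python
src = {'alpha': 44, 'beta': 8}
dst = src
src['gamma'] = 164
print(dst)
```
{'alpha': 44, 'beta': 8, 'gamma': 164}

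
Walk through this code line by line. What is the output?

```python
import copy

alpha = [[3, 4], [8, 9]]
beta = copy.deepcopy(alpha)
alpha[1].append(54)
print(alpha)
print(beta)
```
[[3, 4], [8, 9, 54]]
[[3, 4], [8, 9]]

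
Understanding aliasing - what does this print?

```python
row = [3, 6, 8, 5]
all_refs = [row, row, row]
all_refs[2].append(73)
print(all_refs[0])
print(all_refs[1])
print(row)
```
[3, 6, 8, 5, 73]
[3, 6, 8, 5, 73]
[3, 6, 8, 5, 73]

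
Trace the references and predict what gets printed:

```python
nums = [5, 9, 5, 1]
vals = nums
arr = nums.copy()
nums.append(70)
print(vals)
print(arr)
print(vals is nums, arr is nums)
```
[5, 9, 5, 1, 70]
[5, 9, 5, 1]
True False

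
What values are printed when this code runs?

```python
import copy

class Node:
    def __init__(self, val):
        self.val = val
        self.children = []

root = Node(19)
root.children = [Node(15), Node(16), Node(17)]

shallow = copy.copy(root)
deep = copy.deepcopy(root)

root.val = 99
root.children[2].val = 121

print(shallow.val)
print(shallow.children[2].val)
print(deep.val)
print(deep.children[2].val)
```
19
121
19
17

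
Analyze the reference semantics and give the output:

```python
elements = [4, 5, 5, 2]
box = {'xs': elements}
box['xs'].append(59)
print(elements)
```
[4, 5, 5, 2, 59]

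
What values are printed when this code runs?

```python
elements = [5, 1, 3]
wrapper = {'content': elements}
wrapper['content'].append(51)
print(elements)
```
[5, 1, 3, 51]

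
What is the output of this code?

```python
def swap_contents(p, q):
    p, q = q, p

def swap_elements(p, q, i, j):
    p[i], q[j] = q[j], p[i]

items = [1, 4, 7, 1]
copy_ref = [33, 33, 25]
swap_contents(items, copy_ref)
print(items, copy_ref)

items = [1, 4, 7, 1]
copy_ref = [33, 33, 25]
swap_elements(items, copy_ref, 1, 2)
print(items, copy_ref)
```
[1, 4, 7, 1] [33, 33, 25]
[1, 25, 7, 1] [33, 33, 4]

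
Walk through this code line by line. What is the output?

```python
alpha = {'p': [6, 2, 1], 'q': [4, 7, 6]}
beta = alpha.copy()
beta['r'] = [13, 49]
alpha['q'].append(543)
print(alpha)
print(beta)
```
{'p': [6, 2, 1], 'q': [4, 7, 6, 543]}
{'p': [6, 2, 1], 'q': [4, 7, 6, 543], 'r': [13, 49]}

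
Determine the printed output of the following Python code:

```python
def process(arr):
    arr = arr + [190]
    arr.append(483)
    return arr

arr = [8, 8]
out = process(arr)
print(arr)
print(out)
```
[8, 8]
[8, 8, 190, 483]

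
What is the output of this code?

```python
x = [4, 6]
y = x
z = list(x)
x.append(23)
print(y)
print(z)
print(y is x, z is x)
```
[4, 6, 23]
[4, 6]
True False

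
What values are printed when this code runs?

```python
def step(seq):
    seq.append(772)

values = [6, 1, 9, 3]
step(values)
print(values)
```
[6, 1, 9, 3, 772]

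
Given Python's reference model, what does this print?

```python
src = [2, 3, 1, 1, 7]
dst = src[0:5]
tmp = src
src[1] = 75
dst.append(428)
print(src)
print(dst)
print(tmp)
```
[2, 75, 1, 1, 7]
[2, 3, 1, 1, 7, 428]
[2, 75, 1, 1, 7]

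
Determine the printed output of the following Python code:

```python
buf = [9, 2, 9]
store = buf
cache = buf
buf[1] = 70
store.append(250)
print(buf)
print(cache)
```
[9, 70, 9, 250]
[9, 70, 9, 250]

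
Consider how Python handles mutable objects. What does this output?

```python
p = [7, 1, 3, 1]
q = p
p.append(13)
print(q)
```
[7, 1, 3, 1, 13]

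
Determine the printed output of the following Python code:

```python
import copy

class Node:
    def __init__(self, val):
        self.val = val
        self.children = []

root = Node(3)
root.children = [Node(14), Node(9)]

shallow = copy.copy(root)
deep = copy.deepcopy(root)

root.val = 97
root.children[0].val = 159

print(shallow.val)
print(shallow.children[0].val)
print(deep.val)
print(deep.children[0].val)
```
3
159
3
14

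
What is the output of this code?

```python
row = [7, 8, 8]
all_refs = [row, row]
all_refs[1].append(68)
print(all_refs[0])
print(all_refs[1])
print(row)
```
[7, 8, 8, 68]
[7, 8, 8, 68]
[7, 8, 8, 68]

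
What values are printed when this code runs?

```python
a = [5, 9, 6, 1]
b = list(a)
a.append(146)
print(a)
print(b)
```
[5, 9, 6, 1, 146]
[5, 9, 6, 1]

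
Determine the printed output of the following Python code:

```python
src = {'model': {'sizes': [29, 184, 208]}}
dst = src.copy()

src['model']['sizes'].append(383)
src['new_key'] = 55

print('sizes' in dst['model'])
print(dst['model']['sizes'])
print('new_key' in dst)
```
True
[29, 184, 208, 383]
False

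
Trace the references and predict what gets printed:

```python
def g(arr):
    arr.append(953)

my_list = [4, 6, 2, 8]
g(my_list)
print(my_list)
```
[4, 6, 2, 8, 953]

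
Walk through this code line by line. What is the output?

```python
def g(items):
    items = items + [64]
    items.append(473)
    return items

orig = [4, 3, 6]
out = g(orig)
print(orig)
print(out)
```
[4, 3, 6]
[4, 3, 6, 64, 473]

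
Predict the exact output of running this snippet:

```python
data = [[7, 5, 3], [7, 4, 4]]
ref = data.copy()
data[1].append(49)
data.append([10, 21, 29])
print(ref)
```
[[7, 5, 3], [7, 4, 4, 49]]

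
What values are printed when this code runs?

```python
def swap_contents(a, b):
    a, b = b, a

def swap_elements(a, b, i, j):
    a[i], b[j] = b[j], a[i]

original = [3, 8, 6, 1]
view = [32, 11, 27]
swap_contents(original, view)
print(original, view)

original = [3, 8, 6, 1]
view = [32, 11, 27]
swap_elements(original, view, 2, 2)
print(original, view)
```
[3, 8, 6, 1] [32, 11, 27]
[3, 8, 27, 1] [32, 11, 6]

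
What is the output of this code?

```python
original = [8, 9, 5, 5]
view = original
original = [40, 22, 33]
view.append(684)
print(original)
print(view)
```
[40, 22, 33]
[8, 9, 5, 5, 684]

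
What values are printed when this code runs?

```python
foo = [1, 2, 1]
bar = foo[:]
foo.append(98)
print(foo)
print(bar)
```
[1, 2, 1, 98]
[1, 2, 1]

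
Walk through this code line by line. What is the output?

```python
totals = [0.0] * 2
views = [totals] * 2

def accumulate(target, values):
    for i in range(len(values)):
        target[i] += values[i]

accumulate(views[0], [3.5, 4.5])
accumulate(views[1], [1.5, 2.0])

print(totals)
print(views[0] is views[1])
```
[5.0, 6.5]
True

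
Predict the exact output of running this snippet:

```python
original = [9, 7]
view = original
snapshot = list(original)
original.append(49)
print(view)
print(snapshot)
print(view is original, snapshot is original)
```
[9, 7, 49]
[9, 7]
True False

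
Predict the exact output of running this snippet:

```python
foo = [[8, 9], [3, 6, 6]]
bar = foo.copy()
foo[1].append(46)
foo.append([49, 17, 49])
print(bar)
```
[[8, 9], [3, 6, 6, 46]]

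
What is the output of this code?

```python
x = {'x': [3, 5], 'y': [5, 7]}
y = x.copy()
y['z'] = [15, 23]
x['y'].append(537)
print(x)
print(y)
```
{'x': [3, 5], 'y': [5, 7, 537]}
{'x': [3, 5], 'y': [5, 7, 537], 'z': [15, 23]}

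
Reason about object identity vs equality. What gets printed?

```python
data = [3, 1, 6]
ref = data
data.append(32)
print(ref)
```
[3, 1, 6, 32]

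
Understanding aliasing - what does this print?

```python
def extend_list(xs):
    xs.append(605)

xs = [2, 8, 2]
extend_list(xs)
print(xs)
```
[2, 8, 2, 605]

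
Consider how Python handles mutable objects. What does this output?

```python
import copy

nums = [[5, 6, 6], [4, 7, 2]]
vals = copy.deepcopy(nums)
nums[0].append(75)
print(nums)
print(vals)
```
[[5, 6, 6, 75], [4, 7, 2]]
[[5, 6, 6], [4, 7, 2]]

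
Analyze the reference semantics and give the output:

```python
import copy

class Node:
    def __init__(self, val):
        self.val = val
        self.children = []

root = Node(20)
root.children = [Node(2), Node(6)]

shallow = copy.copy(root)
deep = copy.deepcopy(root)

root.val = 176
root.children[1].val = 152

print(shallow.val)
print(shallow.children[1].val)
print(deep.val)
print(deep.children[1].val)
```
20
152
20
6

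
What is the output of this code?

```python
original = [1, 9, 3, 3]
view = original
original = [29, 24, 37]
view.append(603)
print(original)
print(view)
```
[29, 24, 37]
[1, 9, 3, 3, 603]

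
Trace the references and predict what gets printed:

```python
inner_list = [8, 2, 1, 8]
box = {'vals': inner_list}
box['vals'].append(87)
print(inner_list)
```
[8, 2, 1, 8, 87]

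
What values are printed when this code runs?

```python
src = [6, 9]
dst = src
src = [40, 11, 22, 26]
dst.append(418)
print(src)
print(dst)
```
[40, 11, 22, 26]
[6, 9, 418]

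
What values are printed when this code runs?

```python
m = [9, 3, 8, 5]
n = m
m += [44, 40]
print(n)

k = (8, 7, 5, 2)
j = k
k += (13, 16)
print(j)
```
[9, 3, 8, 5, 44, 40]
(8, 7, 5, 2)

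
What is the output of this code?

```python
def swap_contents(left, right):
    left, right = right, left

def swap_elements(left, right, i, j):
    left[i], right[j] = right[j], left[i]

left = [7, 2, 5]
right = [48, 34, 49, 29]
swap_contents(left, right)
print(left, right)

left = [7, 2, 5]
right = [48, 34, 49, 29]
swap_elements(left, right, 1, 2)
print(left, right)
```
[7, 2, 5] [48, 34, 49, 29]
[7, 49, 5] [48, 34, 2, 29]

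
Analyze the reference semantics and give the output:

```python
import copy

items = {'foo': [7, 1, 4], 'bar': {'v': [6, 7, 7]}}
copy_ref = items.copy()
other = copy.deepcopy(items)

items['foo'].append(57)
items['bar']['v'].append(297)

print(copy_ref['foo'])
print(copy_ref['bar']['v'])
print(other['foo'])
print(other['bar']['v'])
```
[7, 1, 4, 57]
[6, 7, 7, 297]
[7, 1, 4]
[6, 7, 7]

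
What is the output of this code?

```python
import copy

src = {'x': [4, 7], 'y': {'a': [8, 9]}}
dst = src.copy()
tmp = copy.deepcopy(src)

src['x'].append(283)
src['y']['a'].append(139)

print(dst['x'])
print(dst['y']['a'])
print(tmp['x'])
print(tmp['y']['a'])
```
[4, 7, 283]
[8, 9, 139]
[4, 7]
[8, 9]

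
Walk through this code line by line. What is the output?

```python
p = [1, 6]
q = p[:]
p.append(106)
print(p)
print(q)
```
[1, 6, 106]
[1, 6]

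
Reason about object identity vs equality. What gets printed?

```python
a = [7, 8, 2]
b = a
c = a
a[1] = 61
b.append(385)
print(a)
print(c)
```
[7, 61, 2, 385]
[7, 61, 2, 385]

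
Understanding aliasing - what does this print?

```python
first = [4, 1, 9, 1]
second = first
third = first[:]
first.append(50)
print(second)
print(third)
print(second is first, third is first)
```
[4, 1, 9, 1, 50]
[4, 1, 9, 1]
True False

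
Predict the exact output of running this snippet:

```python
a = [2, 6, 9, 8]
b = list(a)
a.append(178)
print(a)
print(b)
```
[2, 6, 9, 8, 178]
[2, 6, 9, 8]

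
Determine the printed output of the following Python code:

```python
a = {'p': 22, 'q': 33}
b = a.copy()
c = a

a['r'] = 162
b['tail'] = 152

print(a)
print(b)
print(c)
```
{'p': 22, 'q': 33, 'r': 162}
{'p': 22, 'q': 33, 'tail': 152}
{'p': 22, 'q': 33, 'r': 162}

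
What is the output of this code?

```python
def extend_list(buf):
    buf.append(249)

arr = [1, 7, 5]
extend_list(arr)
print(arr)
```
[1, 7, 5, 249]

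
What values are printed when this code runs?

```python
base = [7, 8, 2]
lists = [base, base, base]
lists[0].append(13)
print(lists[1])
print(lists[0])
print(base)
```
[7, 8, 2, 13]
[7, 8, 2, 13]
[7, 8, 2, 13]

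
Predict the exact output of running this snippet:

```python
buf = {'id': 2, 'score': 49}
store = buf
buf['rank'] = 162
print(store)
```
{'id': 2, 'score': 49, 'rank': 162}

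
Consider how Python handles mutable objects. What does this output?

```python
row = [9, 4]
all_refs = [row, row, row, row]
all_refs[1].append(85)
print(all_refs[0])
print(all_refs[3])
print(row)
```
[9, 4, 85]
[9, 4, 85]
[9, 4, 85]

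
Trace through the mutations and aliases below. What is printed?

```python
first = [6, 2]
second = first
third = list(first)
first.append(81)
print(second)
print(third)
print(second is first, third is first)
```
[6, 2, 81]
[6, 2]
True False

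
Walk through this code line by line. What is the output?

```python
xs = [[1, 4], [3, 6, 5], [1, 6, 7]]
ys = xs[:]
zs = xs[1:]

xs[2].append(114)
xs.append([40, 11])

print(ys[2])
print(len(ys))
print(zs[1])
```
[1, 6, 7, 114]
3
[1, 6, 7, 114]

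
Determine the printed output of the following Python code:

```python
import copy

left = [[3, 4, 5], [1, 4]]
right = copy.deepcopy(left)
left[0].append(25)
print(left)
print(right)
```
[[3, 4, 5, 25], [1, 4]]
[[3, 4, 5], [1, 4]]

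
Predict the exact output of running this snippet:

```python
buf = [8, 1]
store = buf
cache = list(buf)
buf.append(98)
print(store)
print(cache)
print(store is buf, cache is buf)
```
[8, 1, 98]
[8, 1]
True False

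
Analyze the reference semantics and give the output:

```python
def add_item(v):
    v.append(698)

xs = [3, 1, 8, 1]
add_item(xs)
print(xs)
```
[3, 1, 8, 1, 698]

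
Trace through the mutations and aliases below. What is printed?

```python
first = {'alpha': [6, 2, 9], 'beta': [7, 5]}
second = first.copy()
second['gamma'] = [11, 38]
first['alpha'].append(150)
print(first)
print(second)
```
{'alpha': [6, 2, 9, 150], 'beta': [7, 5]}
{'alpha': [6, 2, 9, 150], 'beta': [7, 5], 'gamma': [11, 38]}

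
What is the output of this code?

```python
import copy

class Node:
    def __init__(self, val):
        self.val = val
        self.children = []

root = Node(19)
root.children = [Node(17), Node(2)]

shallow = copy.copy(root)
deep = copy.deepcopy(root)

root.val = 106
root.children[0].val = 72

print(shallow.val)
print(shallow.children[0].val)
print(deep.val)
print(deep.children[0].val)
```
19
72
19
17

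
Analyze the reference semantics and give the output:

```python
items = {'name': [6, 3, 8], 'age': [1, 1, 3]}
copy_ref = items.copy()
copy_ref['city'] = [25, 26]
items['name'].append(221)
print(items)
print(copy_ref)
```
{'name': [6, 3, 8, 221], 'age': [1, 1, 3]}
{'name': [6, 3, 8, 221], 'age': [1, 1, 3], 'city': [25, 26]}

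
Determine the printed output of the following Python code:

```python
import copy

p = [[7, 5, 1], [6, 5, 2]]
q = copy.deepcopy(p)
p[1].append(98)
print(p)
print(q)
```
[[7, 5, 1], [6, 5, 2, 98]]
[[7, 5, 1], [6, 5, 2]]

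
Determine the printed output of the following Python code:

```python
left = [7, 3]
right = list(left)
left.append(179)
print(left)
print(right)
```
[7, 3, 179]
[7, 3]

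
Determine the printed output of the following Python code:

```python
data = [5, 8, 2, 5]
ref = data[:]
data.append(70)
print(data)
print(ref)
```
[5, 8, 2, 5, 70]
[5, 8, 2, 5]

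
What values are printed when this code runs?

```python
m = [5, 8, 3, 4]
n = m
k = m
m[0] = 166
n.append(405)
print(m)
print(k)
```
[166, 8, 3, 4, 405]
[166, 8, 3, 4, 405]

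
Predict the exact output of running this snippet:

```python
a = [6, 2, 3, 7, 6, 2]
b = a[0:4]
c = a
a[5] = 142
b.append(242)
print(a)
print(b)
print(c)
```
[6, 2, 3, 7, 6, 142]
[6, 2, 3, 7, 242]
[6, 2, 3, 7, 6, 142]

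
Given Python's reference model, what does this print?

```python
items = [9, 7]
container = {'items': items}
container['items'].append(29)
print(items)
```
[9, 7, 29]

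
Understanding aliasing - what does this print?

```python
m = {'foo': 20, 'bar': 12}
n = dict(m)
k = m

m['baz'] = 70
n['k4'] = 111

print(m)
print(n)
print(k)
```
{'foo': 20, 'bar': 12, 'baz': 70}
{'foo': 20, 'bar': 12, 'k4': 111}
{'foo': 20, 'bar': 12, 'baz': 70}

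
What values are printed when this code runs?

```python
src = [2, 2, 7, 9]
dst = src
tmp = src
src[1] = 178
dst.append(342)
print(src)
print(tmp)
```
[2, 178, 7, 9, 342]
[2, 178, 7, 9, 342]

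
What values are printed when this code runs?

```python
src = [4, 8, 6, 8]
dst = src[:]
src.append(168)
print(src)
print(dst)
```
[4, 8, 6, 8, 168]
[4, 8, 6, 8]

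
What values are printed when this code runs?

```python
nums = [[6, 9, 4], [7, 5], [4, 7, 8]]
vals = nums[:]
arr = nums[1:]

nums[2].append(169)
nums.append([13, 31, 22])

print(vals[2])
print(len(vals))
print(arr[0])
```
[4, 7, 8, 169]
3
[7, 5]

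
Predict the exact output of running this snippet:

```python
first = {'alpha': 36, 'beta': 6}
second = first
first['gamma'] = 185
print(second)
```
{'alpha': 36, 'beta': 6, 'gamma': 185}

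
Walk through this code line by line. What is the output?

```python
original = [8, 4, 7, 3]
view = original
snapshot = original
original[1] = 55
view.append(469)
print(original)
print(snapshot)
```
[8, 55, 7, 3, 469]
[8, 55, 7, 3, 469]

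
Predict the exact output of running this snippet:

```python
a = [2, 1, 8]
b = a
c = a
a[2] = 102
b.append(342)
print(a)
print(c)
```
[2, 1, 102, 342]
[2, 1, 102, 342]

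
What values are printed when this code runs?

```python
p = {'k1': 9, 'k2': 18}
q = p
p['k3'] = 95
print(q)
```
{'k1': 9, 'k2': 18, 'k3': 95}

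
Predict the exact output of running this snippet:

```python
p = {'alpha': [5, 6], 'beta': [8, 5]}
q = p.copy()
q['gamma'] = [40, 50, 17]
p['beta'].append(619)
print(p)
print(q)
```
{'alpha': [5, 6], 'beta': [8, 5, 619]}
{'alpha': [5, 6], 'beta': [8, 5, 619], 'gamma': [40, 50, 17]}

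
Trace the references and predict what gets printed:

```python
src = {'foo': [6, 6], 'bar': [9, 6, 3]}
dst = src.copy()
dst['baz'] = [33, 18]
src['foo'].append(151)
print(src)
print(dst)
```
{'foo': [6, 6, 151], 'bar': [9, 6, 3]}
{'foo': [6, 6, 151], 'bar': [9, 6, 3], 'baz': [33, 18]}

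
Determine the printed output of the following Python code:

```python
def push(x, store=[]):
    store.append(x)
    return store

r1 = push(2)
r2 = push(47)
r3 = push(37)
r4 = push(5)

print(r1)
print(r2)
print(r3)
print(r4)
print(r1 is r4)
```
[2, 47, 37, 5]
[2, 47, 37, 5]
[2, 47, 37, 5]
[2, 47, 37, 5]
True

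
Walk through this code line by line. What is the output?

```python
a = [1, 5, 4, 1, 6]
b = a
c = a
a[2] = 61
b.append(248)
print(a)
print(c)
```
[1, 5, 61, 1, 6, 248]
[1, 5, 61, 1, 6, 248]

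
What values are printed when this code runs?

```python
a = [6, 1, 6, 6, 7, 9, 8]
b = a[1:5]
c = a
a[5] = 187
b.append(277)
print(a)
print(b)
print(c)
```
[6, 1, 6, 6, 7, 187, 8]
[1, 6, 6, 7, 277]
[6, 1, 6, 6, 7, 187, 8]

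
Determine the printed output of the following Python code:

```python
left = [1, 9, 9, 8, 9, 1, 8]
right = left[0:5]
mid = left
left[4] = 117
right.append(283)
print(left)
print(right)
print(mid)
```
[1, 9, 9, 8, 117, 1, 8]
[1, 9, 9, 8, 9, 283]
[1, 9, 9, 8, 117, 1, 8]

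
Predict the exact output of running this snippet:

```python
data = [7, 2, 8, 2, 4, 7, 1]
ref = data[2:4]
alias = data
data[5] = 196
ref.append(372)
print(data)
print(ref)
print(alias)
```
[7, 2, 8, 2, 4, 196, 1]
[8, 2, 372]
[7, 2, 8, 2, 4, 196, 1]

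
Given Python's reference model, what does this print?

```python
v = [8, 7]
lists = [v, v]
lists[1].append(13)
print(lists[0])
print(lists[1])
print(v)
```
[8, 7, 13]
[8, 7, 13]
[8, 7, 13]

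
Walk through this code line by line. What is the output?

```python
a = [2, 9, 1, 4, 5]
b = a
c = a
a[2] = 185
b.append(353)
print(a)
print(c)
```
[2, 9, 185, 4, 5, 353]
[2, 9, 185, 4, 5, 353]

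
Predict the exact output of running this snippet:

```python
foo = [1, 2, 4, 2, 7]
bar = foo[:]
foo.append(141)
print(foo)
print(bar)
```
[1, 2, 4, 2, 7, 141]
[1, 2, 4, 2, 7]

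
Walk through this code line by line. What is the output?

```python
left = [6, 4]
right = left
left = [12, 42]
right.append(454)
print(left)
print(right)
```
[12, 42]
[6, 4, 454]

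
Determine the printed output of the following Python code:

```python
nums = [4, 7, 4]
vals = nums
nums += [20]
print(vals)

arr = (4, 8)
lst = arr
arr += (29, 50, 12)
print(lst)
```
[4, 7, 4, 20]
(4, 8)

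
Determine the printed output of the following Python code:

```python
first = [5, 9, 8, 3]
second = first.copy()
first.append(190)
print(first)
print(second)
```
[5, 9, 8, 3, 190]
[5, 9, 8, 3]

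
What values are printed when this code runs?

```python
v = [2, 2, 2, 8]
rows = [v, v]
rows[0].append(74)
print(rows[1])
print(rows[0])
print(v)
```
[2, 2, 2, 8, 74]
[2, 2, 2, 8, 74]
[2, 2, 2, 8, 74]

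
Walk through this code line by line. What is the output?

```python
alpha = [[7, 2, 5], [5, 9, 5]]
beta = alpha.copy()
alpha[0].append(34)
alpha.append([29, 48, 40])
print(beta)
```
[[7, 2, 5, 34], [5, 9, 5]]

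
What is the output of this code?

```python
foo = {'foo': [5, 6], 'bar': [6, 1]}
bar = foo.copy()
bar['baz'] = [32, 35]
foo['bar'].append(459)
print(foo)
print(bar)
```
{'foo': [5, 6], 'bar': [6, 1, 459]}
{'foo': [5, 6], 'bar': [6, 1, 459], 'baz': [32, 35]}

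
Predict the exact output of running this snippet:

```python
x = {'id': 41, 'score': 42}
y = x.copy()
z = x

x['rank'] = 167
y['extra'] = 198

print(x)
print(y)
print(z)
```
{'id': 41, 'score': 42, 'rank': 167}
{'id': 41, 'score': 42, 'extra': 198}
{'id': 41, 'score': 42, 'rank': 167}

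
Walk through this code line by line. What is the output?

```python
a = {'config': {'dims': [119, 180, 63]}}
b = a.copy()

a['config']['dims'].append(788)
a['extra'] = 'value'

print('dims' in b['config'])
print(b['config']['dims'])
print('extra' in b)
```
True
[119, 180, 63, 788]
False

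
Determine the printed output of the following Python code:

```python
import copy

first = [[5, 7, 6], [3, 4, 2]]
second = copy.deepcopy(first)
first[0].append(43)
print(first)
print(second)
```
[[5, 7, 6, 43], [3, 4, 2]]
[[5, 7, 6], [3, 4, 2]]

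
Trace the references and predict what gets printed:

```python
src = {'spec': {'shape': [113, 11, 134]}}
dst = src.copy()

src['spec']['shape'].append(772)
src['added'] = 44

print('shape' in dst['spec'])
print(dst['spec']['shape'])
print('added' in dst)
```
True
[113, 11, 134, 772]
False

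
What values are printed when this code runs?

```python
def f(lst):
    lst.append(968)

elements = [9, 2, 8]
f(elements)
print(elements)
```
[9, 2, 8, 968]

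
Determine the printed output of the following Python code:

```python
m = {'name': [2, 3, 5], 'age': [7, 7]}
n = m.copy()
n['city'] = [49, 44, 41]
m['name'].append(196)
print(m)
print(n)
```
{'name': [2, 3, 5, 196], 'age': [7, 7]}
{'name': [2, 3, 5, 196], 'age': [7, 7], 'city': [49, 44, 41]}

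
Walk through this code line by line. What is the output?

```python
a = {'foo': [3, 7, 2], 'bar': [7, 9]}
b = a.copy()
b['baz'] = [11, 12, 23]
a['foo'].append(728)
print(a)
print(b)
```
{'foo': [3, 7, 2, 728], 'bar': [7, 9]}
{'foo': [3, 7, 2, 728], 'bar': [7, 9], 'baz': [11, 12, 23]}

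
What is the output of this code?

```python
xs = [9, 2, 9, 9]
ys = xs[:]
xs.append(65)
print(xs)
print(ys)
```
[9, 2, 9, 9, 65]
[9, 2, 9, 9]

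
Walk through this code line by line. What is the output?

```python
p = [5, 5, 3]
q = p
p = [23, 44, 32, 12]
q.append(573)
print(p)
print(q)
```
[23, 44, 32, 12]
[5, 5, 3, 573]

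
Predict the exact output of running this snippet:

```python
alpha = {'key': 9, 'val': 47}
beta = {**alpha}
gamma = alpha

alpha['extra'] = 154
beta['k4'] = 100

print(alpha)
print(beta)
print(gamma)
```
{'key': 9, 'val': 47, 'extra': 154}
{'key': 9, 'val': 47, 'k4': 100}
{'key': 9, 'val': 47, 'extra': 154}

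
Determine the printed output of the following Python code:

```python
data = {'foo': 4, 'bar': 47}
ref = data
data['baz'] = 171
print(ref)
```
{'foo': 4, 'bar': 47, 'baz': 171}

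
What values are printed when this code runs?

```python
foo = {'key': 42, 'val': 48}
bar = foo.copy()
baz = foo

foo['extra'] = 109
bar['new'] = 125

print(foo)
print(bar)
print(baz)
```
{'key': 42, 'val': 48, 'extra': 109}
{'key': 42, 'val': 48, 'new': 125}
{'key': 42, 'val': 48, 'extra': 109}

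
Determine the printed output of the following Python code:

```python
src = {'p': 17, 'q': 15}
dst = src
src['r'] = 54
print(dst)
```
{'p': 17, 'q': 15, 'r': 54}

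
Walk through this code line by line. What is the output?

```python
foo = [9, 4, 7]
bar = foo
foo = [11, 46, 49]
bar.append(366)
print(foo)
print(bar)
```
[11, 46, 49]
[9, 4, 7, 366]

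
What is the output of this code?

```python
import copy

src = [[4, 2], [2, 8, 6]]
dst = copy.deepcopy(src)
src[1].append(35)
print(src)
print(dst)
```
[[4, 2], [2, 8, 6, 35]]
[[4, 2], [2, 8, 6]]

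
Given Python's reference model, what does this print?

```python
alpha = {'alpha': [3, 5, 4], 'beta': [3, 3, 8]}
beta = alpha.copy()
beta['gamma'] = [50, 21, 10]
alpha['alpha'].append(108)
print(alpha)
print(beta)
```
{'alpha': [3, 5, 4, 108], 'beta': [3, 3, 8]}
{'alpha': [3, 5, 4, 108], 'beta': [3, 3, 8], 'gamma': [50, 21, 10]}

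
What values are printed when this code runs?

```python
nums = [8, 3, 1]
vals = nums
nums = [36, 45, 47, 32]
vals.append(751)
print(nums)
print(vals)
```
[36, 45, 47, 32]
[8, 3, 1, 751]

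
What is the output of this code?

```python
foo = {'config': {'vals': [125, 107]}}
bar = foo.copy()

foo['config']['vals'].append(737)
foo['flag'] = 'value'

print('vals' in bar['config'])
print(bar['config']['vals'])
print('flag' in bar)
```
True
[125, 107, 737]
False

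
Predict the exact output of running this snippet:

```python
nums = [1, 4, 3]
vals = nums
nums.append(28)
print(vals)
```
[1, 4, 3, 28]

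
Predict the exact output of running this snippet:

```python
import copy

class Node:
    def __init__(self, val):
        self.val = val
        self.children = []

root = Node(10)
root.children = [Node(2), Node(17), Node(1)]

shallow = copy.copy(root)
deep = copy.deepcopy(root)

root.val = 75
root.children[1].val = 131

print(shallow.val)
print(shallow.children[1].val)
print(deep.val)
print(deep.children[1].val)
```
10
131
10
17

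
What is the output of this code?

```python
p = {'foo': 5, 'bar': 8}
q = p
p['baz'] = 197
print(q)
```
{'foo': 5, 'bar': 8, 'baz': 197}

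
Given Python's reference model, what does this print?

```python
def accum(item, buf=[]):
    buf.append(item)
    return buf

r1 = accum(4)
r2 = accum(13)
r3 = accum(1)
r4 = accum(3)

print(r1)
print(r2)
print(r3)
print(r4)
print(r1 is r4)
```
[4, 13, 1, 3]
[4, 13, 1, 3]
[4, 13, 1, 3]
[4, 13, 1, 3]
True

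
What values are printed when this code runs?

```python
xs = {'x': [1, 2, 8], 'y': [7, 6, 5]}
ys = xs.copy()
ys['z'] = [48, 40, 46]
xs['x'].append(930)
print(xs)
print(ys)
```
{'x': [1, 2, 8, 930], 'y': [7, 6, 5]}
{'x': [1, 2, 8, 930], 'y': [7, 6, 5], 'z': [48, 40, 46]}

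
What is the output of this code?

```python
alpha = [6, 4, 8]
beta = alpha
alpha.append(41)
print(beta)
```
[6, 4, 8, 41]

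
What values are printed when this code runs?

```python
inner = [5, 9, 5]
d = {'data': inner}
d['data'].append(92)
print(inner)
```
[5, 9, 5, 92]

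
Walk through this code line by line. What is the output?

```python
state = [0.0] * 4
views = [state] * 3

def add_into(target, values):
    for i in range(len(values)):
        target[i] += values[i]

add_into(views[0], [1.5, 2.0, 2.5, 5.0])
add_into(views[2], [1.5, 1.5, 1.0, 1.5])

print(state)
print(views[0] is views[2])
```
[3.0, 3.5, 3.5, 6.5]
True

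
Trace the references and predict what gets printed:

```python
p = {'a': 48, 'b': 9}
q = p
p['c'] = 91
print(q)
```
{'a': 48, 'b': 9, 'c': 91}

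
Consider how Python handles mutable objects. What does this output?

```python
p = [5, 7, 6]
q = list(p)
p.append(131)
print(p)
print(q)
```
[5, 7, 6, 131]
[5, 7, 6]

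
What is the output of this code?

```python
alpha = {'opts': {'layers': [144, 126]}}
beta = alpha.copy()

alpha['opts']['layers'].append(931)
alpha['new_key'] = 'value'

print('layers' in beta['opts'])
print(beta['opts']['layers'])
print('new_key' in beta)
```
True
[144, 126, 931]
False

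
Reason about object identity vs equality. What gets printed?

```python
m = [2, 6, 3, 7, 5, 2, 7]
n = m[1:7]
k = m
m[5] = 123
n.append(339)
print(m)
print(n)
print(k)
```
[2, 6, 3, 7, 5, 123, 7]
[6, 3, 7, 5, 2, 7, 339]
[2, 6, 3, 7, 5, 123, 7]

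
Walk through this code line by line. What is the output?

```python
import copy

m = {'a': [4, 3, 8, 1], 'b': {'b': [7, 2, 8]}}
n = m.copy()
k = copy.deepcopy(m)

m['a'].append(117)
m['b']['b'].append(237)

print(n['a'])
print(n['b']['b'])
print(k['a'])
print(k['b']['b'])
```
[4, 3, 8, 1, 117]
[7, 2, 8, 237]
[4, 3, 8, 1]
[7, 2, 8]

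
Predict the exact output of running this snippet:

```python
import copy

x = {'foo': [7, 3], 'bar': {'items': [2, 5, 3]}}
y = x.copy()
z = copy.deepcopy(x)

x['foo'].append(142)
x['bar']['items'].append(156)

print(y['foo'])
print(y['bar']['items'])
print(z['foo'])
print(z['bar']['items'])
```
[7, 3, 142]
[2, 5, 3, 156]
[7, 3]
[2, 5, 3]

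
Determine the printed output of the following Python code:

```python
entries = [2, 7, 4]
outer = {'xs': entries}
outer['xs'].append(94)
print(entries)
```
[2, 7, 4, 94]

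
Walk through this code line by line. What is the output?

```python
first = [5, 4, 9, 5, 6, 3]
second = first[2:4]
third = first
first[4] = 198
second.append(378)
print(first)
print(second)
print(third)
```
[5, 4, 9, 5, 198, 3]
[9, 5, 378]
[5, 4, 9, 5, 198, 3]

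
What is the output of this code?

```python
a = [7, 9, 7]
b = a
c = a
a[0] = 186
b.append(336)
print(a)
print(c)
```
[186, 9, 7, 336]
[186, 9, 7, 336]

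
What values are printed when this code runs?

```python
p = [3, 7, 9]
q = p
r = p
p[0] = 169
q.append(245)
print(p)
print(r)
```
[169, 7, 9, 245]
[169, 7, 9, 245]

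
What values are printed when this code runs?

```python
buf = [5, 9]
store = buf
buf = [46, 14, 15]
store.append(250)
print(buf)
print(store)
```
[46, 14, 15]
[5, 9, 250]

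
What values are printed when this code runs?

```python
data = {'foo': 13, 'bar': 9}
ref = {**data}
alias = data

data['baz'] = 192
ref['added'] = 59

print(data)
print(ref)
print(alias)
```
{'foo': 13, 'bar': 9, 'baz': 192}
{'foo': 13, 'bar': 9, 'added': 59}
{'foo': 13, 'bar': 9, 'baz': 192}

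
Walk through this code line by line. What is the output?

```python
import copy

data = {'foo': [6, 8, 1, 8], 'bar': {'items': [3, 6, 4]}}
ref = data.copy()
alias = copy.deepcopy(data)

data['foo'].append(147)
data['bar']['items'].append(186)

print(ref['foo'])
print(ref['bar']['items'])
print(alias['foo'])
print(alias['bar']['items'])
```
[6, 8, 1, 8, 147]
[3, 6, 4, 186]
[6, 8, 1, 8]
[3, 6, 4]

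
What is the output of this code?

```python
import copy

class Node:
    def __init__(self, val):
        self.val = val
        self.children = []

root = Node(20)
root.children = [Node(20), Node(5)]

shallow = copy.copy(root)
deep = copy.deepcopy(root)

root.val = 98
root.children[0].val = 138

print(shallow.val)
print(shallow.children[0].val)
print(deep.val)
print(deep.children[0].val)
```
20
138
20
20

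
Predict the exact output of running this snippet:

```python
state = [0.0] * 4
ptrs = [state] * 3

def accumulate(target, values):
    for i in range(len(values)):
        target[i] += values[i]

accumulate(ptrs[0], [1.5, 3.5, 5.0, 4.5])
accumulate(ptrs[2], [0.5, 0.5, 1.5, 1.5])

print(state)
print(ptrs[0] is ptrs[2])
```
[2.0, 4.0, 6.5, 6.0]
True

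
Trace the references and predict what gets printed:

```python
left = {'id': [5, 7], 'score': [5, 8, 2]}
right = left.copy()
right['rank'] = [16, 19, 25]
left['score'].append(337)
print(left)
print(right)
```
{'id': [5, 7], 'score': [5, 8, 2, 337]}
{'id': [5, 7], 'score': [5, 8, 2, 337], 'rank': [16, 19, 25]}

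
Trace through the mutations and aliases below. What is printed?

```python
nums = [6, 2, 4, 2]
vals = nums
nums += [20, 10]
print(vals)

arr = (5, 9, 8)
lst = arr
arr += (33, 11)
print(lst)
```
[6, 2, 4, 2, 20, 10]
(5, 9, 8)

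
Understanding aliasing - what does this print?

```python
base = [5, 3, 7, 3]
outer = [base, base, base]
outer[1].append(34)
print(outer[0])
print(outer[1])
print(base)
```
[5, 3, 7, 3, 34]
[5, 3, 7, 3, 34]
[5, 3, 7, 3, 34]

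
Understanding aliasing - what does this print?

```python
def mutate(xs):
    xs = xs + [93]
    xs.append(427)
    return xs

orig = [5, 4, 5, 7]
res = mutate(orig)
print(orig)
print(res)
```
[5, 4, 5, 7]
[5, 4, 5, 7, 93, 427]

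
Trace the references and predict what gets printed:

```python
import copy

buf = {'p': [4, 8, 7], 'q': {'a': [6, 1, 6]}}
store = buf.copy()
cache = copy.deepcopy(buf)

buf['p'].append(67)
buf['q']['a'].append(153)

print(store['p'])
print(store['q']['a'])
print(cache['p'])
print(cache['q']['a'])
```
[4, 8, 7, 67]
[6, 1, 6, 153]
[4, 8, 7]
[6, 1, 6]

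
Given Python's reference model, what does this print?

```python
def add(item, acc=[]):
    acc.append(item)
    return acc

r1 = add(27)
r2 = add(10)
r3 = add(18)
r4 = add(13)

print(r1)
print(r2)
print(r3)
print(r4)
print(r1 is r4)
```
[27, 10, 18, 13]
[27, 10, 18, 13]
[27, 10, 18, 13]
[27, 10, 18, 13]
True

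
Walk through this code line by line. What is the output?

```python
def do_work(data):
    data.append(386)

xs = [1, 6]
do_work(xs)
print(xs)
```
[1, 6, 386]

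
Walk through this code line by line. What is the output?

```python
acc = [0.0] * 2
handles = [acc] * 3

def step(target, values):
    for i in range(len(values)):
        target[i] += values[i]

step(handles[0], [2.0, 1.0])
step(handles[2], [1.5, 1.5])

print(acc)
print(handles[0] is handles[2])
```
[3.5, 2.5]
True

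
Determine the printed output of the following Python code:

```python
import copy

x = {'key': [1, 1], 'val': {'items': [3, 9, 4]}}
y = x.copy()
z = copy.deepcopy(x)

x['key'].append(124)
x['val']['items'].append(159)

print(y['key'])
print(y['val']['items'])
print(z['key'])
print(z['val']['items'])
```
[1, 1, 124]
[3, 9, 4, 159]
[1, 1]
[3, 9, 4]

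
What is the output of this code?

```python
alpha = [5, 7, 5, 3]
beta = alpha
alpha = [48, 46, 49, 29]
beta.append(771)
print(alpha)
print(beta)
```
[48, 46, 49, 29]
[5, 7, 5, 3, 771]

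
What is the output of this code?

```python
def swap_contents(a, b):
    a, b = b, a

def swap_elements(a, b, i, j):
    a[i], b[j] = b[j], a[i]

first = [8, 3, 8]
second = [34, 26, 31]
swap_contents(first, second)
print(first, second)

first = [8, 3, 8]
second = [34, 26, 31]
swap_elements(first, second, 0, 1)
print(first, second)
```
[8, 3, 8] [34, 26, 31]
[26, 3, 8] [34, 8, 31]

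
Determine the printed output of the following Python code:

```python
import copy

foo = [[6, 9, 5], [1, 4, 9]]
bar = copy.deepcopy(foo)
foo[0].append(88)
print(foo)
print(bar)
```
[[6, 9, 5, 88], [1, 4, 9]]
[[6, 9, 5], [1, 4, 9]]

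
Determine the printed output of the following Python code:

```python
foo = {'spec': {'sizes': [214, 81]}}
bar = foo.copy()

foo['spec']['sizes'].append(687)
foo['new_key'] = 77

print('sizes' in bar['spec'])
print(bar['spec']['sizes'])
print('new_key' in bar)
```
True
[214, 81, 687]
False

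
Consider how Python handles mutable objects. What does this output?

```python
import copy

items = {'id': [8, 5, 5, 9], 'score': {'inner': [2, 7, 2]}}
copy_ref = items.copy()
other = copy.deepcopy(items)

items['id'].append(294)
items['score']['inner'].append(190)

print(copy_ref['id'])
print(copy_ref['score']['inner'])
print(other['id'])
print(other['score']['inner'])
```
[8, 5, 5, 9, 294]
[2, 7, 2, 190]
[8, 5, 5, 9]
[2, 7, 2]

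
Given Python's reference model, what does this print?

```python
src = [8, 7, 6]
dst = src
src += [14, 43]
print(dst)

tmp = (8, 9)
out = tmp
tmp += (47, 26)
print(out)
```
[8, 7, 6, 14, 43]
(8, 9)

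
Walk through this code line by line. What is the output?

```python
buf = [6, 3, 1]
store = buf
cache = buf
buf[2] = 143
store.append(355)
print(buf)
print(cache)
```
[6, 3, 143, 355]
[6, 3, 143, 355]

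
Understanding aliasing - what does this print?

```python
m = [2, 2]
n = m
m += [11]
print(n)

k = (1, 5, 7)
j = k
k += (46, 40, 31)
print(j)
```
[2, 2, 11]
(1, 5, 7)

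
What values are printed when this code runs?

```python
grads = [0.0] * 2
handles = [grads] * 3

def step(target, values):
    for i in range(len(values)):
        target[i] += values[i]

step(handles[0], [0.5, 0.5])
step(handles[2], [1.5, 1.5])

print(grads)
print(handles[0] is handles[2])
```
[2.0, 2.0]
True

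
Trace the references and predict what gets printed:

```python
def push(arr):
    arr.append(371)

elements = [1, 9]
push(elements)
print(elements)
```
[1, 9, 371]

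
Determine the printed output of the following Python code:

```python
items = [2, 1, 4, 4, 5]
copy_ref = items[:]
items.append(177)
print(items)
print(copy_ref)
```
[2, 1, 4, 4, 5, 177]
[2, 1, 4, 4, 5]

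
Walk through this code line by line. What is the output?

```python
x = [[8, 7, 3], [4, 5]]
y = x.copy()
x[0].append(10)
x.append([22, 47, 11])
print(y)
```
[[8, 7, 3, 10], [4, 5]]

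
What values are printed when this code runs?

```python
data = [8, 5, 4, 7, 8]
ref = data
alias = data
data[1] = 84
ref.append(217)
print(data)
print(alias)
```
[8, 84, 4, 7, 8, 217]
[8, 84, 4, 7, 8, 217]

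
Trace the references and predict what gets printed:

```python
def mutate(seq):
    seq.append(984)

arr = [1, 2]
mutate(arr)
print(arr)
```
[1, 2, 984]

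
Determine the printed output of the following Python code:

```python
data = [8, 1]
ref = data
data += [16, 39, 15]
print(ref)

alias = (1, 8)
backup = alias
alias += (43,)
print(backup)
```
[8, 1, 16, 39, 15]
(1, 8)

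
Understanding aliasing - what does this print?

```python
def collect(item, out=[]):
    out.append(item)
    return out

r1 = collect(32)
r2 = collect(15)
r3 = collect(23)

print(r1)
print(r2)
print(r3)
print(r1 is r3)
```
[32, 15, 23]
[32, 15, 23]
[32, 15, 23]
True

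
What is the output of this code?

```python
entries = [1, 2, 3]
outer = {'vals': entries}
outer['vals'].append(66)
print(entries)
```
[1, 2, 3, 66]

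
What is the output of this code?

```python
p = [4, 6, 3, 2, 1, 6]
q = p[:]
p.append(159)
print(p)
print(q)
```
[4, 6, 3, 2, 1, 6, 159]
[4, 6, 3, 2, 1, 6]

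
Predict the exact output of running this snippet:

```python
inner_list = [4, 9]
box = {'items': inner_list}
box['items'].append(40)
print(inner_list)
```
[4, 9, 40]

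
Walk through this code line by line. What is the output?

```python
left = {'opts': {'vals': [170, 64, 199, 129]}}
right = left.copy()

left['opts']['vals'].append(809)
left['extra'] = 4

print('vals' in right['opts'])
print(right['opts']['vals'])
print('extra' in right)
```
True
[170, 64, 199, 129, 809]
False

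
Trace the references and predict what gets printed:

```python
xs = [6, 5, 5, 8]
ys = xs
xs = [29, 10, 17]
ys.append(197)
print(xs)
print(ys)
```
[29, 10, 17]
[6, 5, 5, 8, 197]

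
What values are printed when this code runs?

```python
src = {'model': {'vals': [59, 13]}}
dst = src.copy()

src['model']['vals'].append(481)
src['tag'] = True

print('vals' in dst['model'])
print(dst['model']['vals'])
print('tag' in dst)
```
True
[59, 13, 481]
False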